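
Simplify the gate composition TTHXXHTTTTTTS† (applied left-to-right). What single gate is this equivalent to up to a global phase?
S†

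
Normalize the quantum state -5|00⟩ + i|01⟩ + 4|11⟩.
-0.7715|00⟩ + 0.1543i|01⟩ + 0.6172|11⟩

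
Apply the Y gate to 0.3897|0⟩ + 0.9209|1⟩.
-0.9209i|0⟩ + 0.3897i|1⟩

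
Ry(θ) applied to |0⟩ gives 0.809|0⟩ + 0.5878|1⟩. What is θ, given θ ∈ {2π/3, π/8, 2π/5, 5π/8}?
2π/5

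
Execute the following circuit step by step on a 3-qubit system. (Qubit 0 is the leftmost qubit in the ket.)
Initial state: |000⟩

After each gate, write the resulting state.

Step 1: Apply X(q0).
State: |100⟩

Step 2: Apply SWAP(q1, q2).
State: |100⟩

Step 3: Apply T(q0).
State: (1/√2 + (1/√2)i)|100⟩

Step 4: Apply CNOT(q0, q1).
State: (1/√2 + (1/√2)i)|110⟩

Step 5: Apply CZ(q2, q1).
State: (1/√2 + (1/√2)i)|110⟩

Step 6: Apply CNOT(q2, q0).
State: (1/√2 + (1/√2)i)|110⟩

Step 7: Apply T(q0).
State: i|110⟩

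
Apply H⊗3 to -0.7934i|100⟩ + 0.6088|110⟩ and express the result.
(0.2152 - 0.2805i)|000⟩ + (0.2152 - 0.2805i)|001⟩ + (-0.2152 - 0.2805i)|010⟩ + (-0.2152 - 0.2805i)|011⟩ + (-0.2152 + 0.2805i)|100⟩ + (-0.2152 + 0.2805i)|101⟩ + (0.2152 + 0.2805i)|110⟩ + (0.2152 + 0.2805i)|111⟩

H⊗3 gives amp(|y⟩) = (1/2√2) Σ_x (−1)^(x·y) amp(|x⟩), where x·y is the number of positions in which both x and y have a 1.
|000⟩: (-0.7934i + 0.6088)/(2√2) = (0.2152 - 0.2805i)
|001⟩: (-0.7934i + 0.6088)/(2√2) = (0.2152 - 0.2805i)
|010⟩: (-0.7934i - 0.6088)/(2√2) = (-0.2152 - 0.2805i)
|011⟩: (-0.7934i - 0.6088)/(2√2) = (-0.2152 - 0.2805i)
|100⟩: (0.7934i - 0.6088)/(2√2) = (-0.2152 + 0.2805i)
|101⟩: (0.7934i - 0.6088)/(2√2) = (-0.2152 + 0.2805i)
|110⟩: (0.7934i + 0.6088)/(2√2) = (0.2152 + 0.2805i)
|111⟩: (0.7934i + 0.6088)/(2√2) = (0.2152 + 0.2805i)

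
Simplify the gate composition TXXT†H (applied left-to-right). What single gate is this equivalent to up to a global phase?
H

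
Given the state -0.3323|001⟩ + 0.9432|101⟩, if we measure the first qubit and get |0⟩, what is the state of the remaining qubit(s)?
-|01⟩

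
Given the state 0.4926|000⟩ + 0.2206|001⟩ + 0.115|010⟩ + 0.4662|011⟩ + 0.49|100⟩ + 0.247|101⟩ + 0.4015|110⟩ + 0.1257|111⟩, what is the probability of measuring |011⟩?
0.2173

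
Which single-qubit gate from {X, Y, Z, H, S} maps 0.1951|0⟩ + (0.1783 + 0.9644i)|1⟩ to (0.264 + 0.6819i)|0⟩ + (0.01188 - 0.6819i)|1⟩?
H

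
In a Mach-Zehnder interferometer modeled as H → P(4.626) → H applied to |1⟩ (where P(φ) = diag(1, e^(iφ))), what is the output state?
(0.5431 + 0.4981i)|0⟩ + (0.4569 - 0.4981i)|1⟩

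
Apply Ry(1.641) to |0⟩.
0.6819|0⟩ + 0.7315|1⟩

Ry(1.641) = [[cos(θ/2), −sin(θ/2)], [sin(θ/2), cos(θ/2)]]; θ = 1.641, cos(θ/2) ≈ 0.681856, sin(θ/2) ≈ 0.731487.
With a = amp(|0⟩) = 1 and b = amp(|1⟩) = 0:
new amp(|0⟩) = (0.681856)·a + (-0.731487)·b = 0.6819
new amp(|1⟩) = (0.731487)·a + (0.681856)·b = 0.7315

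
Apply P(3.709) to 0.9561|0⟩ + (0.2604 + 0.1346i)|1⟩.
0.9561|0⟩ + (-0.1473 - 0.2535i)|1⟩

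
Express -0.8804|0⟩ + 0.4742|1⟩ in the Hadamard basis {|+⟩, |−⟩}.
-0.2872|+⟩ - 0.9578|−⟩

With |ψ⟩ = α|0⟩ + β|1⟩, the Hadamard-basis coefficients are ⟨+|ψ⟩ = (α + β)/√2 and ⟨−|ψ⟩ = (α − β)/√2.
Here α = -0.8804, β = 0.4742: (α + β)/√2 = -0.2872, (α − β)/√2 = -0.9578.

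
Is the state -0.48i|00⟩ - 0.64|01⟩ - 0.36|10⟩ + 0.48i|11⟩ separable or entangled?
Separable

Writing the state as a|00⟩ + b|01⟩ + c|10⟩ + d|11⟩, it is a product state iff ad − bc = 0.
Here (a, b, c, d) = (-0.48i, -0.64, -0.36, 0.48i): ad − bc = (-0.48i)(0.48i) − (-0.64)(-0.36) = 0, so the state is separable.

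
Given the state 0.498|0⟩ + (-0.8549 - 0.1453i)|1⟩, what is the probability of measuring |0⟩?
0.248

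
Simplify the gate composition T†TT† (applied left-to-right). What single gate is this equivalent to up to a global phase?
T†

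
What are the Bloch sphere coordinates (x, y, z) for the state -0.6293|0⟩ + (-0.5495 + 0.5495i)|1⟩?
(0.6916, -0.6916, -0.2079)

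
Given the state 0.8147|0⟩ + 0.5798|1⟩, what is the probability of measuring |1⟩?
0.3362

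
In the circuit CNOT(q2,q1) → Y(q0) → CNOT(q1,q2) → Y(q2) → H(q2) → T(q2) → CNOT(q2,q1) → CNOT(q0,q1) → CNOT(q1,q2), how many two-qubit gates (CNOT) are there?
5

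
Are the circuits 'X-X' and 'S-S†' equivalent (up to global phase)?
Yes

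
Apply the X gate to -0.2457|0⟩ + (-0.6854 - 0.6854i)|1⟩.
(-0.6854 - 0.6854i)|0⟩ - 0.2457|1⟩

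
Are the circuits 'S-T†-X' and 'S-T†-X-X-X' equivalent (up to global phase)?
Yes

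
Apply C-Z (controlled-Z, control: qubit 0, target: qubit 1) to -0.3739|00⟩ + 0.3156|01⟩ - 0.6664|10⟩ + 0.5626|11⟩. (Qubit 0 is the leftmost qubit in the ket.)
-0.3739|00⟩ + 0.3156|01⟩ - 0.6664|10⟩ - 0.5626|11⟩

C-Z leaves the control-|0⟩ kets |00⟩, |01⟩ unchanged and applies Z to qubit 1 on the control-|1⟩ pair (|10⟩, |11⟩).
Z = [[1, 0], [0, -1]].
With a = amp(|10⟩) = -0.6664 and b = amp(|11⟩) = 0.5626:
new amp(|10⟩) = (1)·a = -0.6664
new amp(|11⟩) = (-1)·b = -0.5626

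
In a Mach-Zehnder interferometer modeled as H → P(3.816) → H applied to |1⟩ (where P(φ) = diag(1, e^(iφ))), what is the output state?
(0.8905 + 0.3122i)|0⟩ + (0.1095 - 0.3122i)|1⟩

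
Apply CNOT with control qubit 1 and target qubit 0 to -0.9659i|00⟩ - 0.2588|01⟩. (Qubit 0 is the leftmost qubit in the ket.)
-0.9659i|00⟩ - 0.2588|11⟩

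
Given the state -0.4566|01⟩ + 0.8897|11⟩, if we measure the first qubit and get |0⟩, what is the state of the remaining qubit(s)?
-|1⟩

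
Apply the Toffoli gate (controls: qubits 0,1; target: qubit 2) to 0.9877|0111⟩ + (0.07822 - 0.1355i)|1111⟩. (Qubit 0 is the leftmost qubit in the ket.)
0.9877|0111⟩ + (0.07822 - 0.1355i)|1101⟩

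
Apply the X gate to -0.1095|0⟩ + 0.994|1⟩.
0.994|0⟩ - 0.1095|1⟩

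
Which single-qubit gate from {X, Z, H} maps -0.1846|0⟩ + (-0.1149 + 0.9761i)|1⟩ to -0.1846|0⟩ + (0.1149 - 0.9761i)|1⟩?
Z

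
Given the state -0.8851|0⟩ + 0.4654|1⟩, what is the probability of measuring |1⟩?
0.2166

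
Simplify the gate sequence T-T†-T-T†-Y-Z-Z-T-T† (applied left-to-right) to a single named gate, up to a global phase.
Y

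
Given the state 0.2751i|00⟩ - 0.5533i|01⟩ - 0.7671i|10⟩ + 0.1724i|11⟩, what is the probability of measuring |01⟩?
0.3061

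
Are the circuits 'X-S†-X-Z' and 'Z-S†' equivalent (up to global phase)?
No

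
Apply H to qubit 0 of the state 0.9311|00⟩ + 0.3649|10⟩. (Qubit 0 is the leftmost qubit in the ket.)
0.9164|00⟩ + 0.4004|10⟩

H on qubit 0 mixes each pair of kets that differ only in qubit 0: amplitudes (a, b) of (|…0…⟩, |…1…⟩) become ((a + b)/√2, (a − b)/√2). Kets absent from the input have amplitude 0.
(|00⟩, |10⟩): (a, b) = (0.9311, 0.3649) → (0.9164, 0.4004)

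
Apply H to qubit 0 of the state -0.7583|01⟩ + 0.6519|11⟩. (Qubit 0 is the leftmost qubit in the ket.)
-0.07524|01⟩ - 0.9972|11⟩

H on qubit 0 mixes each pair of kets that differ only in qubit 0: amplitudes (a, b) of (|…0…⟩, |…1…⟩) become ((a + b)/√2, (a − b)/√2). Kets absent from the input have amplitude 0.
(|01⟩, |11⟩): (a, b) = (-0.7583, 0.6519) → (-0.07524, -0.9972)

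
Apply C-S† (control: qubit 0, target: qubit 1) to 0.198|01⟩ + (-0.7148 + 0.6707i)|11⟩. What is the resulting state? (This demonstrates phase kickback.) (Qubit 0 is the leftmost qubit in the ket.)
0.198|01⟩ + (0.6707 + 0.7148i)|11⟩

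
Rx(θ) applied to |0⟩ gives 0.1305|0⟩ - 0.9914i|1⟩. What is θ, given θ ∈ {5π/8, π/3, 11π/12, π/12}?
11π/12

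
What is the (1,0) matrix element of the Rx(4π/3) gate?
-0.866i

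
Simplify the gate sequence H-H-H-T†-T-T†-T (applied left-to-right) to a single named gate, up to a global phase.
H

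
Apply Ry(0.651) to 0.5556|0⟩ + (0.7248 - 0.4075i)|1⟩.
(0.2946 + 0.1303i)|0⟩ + (0.8644 - 0.3861i)|1⟩

Ry(0.651) = [[cos(θ/2), −sin(θ/2)], [sin(θ/2), cos(θ/2)]]; θ = 0.651, cos(θ/2) ≈ 0.947491, sin(θ/2) ≈ 0.319783.
With a = amp(|0⟩) = 0.5556 and b = amp(|1⟩) = (0.7248 - 0.4075i):
new amp(|0⟩) = (0.947491)·a + (-0.319783)·b = (0.2946 + 0.1303i)
new amp(|1⟩) = (0.319783)·a + (0.947491)·b = (0.8644 - 0.3861i)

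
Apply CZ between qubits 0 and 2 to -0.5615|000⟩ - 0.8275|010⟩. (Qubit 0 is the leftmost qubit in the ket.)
-0.5615|000⟩ - 0.8275|010⟩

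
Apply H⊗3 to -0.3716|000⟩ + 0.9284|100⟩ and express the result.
0.1969|000⟩ + 0.1969|001⟩ + 0.1969|010⟩ + 0.1969|011⟩ - 0.4596|100⟩ - 0.4596|101⟩ - 0.4596|110⟩ - 0.4596|111⟩

H⊗3 gives amp(|y⟩) = (1/2√2) Σ_x (−1)^(x·y) amp(|x⟩), where x·y is the number of positions in which both x and y have a 1.
|000⟩: (-0.3716 + 0.9284)/(2√2) = 0.1969
|001⟩: (-0.3716 + 0.9284)/(2√2) = 0.1969
|010⟩: (-0.3716 + 0.9284)/(2√2) = 0.1969
|011⟩: (-0.3716 + 0.9284)/(2√2) = 0.1969
|100⟩: (-0.3716 - 0.9284)/(2√2) = -0.4596
|101⟩: (-0.3716 - 0.9284)/(2√2) = -0.4596
|110⟩: (-0.3716 - 0.9284)/(2√2) = -0.4596
|111⟩: (-0.3716 - 0.9284)/(2√2) = -0.4596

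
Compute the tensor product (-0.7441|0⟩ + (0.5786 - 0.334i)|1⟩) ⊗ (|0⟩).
-0.7441|00⟩ + (0.5786 - 0.334i)|10⟩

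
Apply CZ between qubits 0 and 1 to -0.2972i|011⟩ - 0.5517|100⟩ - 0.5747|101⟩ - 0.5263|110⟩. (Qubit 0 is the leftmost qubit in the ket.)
-0.2972i|011⟩ - 0.5517|100⟩ - 0.5747|101⟩ + 0.5263|110⟩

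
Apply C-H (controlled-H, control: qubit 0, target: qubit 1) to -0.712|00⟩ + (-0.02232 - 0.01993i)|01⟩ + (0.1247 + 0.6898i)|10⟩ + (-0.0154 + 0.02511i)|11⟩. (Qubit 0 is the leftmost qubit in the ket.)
-0.712|00⟩ + (-0.02232 - 0.01993i)|01⟩ + (0.07729 + 0.5055i)|10⟩ + (0.09907 + 0.47i)|11⟩

C-H leaves the control-|0⟩ kets |00⟩, |01⟩ unchanged and applies H to qubit 1 on the control-|1⟩ pair (|10⟩, |11⟩).
H = [[1/√2, 1/√2], [1/√2, -1/√2]].
With a = amp(|10⟩) = (0.1247 + 0.6898i) and b = amp(|11⟩) = (-0.0154 + 0.02511i):
new amp(|10⟩) = (1/√2)·a + (1/√2)·b = (0.07729 + 0.5055i)
new amp(|11⟩) = (1/√2)·a + (-1/√2)·b = (0.09907 + 0.47i)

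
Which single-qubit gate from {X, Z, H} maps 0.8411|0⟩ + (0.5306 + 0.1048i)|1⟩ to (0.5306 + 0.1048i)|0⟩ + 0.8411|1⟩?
X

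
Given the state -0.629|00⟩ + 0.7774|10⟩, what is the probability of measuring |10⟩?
0.6044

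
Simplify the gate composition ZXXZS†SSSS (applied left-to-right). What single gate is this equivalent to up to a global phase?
S†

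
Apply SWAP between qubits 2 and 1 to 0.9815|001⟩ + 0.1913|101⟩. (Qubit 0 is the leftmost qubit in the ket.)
0.9815|010⟩ + 0.1913|110⟩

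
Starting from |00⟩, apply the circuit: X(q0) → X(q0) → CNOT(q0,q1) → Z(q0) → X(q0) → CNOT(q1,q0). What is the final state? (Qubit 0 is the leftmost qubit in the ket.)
|10⟩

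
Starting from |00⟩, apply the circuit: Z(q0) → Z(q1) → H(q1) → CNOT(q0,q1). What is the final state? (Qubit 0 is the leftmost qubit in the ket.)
1/√2|00⟩ + 1/√2|01⟩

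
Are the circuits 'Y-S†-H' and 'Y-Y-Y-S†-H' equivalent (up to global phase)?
Yes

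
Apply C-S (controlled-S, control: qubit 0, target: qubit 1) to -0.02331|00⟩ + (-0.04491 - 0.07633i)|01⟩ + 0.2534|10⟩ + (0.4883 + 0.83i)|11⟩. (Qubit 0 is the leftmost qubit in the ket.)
-0.02331|00⟩ + (-0.04491 - 0.07633i)|01⟩ + 0.2534|10⟩ + (-0.83 + 0.4883i)|11⟩

C-S leaves the control-|0⟩ kets |00⟩, |01⟩ unchanged and applies S to qubit 1 on the control-|1⟩ pair (|10⟩, |11⟩).
S = [[1, 0], [0, i]].
With a = amp(|10⟩) = 0.2534 and b = amp(|11⟩) = (0.4883 + 0.83i):
new amp(|10⟩) = (1)·a = 0.2534
new amp(|11⟩) = (i)·b = (-0.83 + 0.4883i)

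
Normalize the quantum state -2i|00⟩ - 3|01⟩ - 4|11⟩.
-0.3714i|00⟩ - 0.5571|01⟩ - 0.7428|11⟩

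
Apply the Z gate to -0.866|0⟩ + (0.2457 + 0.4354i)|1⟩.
-0.866|0⟩ + (-0.2457 - 0.4354i)|1⟩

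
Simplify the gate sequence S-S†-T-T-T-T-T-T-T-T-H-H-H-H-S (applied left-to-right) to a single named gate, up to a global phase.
S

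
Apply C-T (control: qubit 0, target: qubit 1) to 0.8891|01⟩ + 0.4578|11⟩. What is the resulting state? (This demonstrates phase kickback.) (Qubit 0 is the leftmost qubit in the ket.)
0.8891|01⟩ + (0.3237 + 0.3237i)|11⟩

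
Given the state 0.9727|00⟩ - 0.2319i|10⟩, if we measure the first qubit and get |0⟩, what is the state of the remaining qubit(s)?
|0⟩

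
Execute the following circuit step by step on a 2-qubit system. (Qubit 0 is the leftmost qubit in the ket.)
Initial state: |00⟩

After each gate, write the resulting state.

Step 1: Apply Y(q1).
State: i|01⟩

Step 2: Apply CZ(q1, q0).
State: i|01⟩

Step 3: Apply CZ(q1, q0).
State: i|01⟩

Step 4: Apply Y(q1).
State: |00⟩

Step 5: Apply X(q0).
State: |10⟩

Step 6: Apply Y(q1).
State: i|11⟩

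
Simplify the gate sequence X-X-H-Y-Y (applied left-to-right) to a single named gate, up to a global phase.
H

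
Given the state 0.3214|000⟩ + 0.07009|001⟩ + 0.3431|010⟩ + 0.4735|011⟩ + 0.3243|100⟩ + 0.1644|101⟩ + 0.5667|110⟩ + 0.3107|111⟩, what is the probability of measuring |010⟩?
0.1177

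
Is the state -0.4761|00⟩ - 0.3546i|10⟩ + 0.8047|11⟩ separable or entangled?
Entangled

Writing the state as a|00⟩ + b|01⟩ + c|10⟩ + d|11⟩, it is a product state iff ad − bc = 0.
Here (a, b, c, d) = (-0.4761, 0, -0.3546i, 0.8047): ad − bc = (-0.4761)(0.8047) − (0)(-0.3546i) = -0.3831 ≠ 0, so the state is entangled.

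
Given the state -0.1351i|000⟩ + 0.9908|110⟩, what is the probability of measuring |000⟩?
0.01825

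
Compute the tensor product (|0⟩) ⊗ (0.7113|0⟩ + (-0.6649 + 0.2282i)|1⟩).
0.7113|00⟩ + (-0.6649 + 0.2282i)|01⟩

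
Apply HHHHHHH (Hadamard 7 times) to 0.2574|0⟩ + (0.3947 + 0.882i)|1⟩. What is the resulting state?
(0.4611 + 0.6237i)|0⟩ + (-0.09709 - 0.6237i)|1⟩

H² = I, so H^7 = H: a single Hadamard. With (a, b) = (0.2574, (0.3947 + 0.882i)), H gives ((a + b)/√2, (a − b)/√2) = ((0.4611 + 0.6237i), (-0.09709 - 0.6237i)).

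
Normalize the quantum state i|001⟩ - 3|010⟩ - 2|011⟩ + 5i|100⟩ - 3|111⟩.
0.1443i|001⟩ - 0.433|010⟩ - 0.2887|011⟩ + 0.7217i|100⟩ - 0.433|111⟩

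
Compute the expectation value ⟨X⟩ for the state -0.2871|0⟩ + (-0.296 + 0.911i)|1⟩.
0.17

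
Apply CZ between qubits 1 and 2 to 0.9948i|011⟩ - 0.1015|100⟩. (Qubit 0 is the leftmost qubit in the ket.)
-0.9948i|011⟩ - 0.1015|100⟩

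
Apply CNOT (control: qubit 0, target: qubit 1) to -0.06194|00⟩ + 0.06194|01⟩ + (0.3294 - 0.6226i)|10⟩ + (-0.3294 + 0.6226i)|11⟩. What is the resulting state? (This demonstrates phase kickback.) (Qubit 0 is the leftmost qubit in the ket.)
-0.06194|00⟩ + 0.06194|01⟩ + (-0.3294 + 0.6226i)|10⟩ + (0.3294 - 0.6226i)|11⟩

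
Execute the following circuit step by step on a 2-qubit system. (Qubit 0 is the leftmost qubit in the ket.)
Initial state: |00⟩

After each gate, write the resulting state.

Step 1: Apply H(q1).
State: 1/√2|00⟩ + 1/√2|01⟩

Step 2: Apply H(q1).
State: |00⟩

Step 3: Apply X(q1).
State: |01⟩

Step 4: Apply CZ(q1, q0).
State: |01⟩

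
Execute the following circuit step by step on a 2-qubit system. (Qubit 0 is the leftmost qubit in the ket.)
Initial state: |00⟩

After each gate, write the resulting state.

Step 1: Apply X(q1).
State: |01⟩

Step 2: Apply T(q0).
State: |01⟩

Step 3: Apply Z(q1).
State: -|01⟩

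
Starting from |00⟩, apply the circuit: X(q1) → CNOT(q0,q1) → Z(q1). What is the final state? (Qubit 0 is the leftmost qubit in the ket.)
-|01⟩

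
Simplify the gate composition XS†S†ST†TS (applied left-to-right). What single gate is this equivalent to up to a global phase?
X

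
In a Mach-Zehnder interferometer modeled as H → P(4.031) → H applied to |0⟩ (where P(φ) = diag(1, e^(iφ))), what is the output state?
(0.1851 - 0.3883i)|0⟩ + (0.8149 + 0.3883i)|1⟩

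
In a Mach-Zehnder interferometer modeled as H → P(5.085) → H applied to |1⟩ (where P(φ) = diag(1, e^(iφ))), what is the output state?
(0.318 + 0.4657i)|0⟩ + (0.682 - 0.4657i)|1⟩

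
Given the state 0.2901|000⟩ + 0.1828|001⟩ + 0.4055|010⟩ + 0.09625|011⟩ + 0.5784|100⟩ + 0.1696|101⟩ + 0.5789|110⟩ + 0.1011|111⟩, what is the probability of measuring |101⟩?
0.02876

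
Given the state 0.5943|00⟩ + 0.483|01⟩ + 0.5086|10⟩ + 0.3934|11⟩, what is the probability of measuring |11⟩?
0.1548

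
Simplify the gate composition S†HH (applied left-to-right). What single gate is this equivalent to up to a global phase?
S†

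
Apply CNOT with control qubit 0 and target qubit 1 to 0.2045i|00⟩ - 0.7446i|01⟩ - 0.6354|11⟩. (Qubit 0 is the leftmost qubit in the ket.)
0.2045i|00⟩ - 0.7446i|01⟩ - 0.6354|10⟩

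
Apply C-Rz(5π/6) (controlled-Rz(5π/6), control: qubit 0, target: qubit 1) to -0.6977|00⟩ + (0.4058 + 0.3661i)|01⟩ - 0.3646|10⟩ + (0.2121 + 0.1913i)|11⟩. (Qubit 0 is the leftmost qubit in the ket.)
-0.6977|00⟩ + (0.4058 + 0.3661i)|01⟩ + (-0.09437 + 0.3522i)|10⟩ + (-0.1299 + 0.2544i)|11⟩

C-Rz(5π/6) leaves the control-|0⟩ kets |00⟩, |01⟩ unchanged and applies Rz(5π/6) to qubit 1 on the control-|1⟩ pair (|10⟩, |11⟩).
Rz(5π/6) = [[e^(−iθ/2), 0], [0, e^(iθ/2)]] with e^(±iθ/2) = cos(θ/2) ± i·sin(θ/2); θ = 5π/6, cos(θ/2) ≈ 0.258819, sin(θ/2) ≈ 0.965926.
With a = amp(|10⟩) = -0.3646 and b = amp(|11⟩) = (0.2121 + 0.1913i):
new amp(|10⟩) = (0.258819 - 0.965926i)·a = (-0.09437 + 0.3522i)
new amp(|11⟩) = (0.258819 + 0.965926i)·b = (-0.1299 + 0.2544i)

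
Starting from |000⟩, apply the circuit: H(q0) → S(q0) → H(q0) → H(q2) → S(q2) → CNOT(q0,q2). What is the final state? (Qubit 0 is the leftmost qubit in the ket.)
(1/√8 + (1/√8)i)|000⟩ + (-1/√8 + (1/√8)i)|001⟩ + (1/√8 + (1/√8)i)|100⟩ + (1/√8 - (1/√8)i)|101⟩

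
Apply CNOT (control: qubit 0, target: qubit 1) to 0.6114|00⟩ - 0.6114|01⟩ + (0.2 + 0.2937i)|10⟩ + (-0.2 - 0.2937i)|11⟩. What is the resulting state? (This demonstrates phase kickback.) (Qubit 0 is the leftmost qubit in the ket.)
0.6114|00⟩ - 0.6114|01⟩ + (-0.2 - 0.2937i)|10⟩ + (0.2 + 0.2937i)|11⟩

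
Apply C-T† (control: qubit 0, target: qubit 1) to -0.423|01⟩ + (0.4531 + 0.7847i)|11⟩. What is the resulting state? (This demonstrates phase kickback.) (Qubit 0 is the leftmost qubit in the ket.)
-0.423|01⟩ + (0.8753 + 0.2345i)|11⟩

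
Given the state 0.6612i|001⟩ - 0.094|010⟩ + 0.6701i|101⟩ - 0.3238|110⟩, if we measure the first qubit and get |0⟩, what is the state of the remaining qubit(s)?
0.99i|01⟩ - 0.1408|10⟩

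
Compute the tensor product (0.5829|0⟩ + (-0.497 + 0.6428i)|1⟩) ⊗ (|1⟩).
0.5829|01⟩ + (-0.497 + 0.6428i)|11⟩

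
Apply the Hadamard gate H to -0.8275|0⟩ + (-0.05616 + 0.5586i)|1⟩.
(-0.6248 + 0.395i)|0⟩ + (-0.5454 - 0.395i)|1⟩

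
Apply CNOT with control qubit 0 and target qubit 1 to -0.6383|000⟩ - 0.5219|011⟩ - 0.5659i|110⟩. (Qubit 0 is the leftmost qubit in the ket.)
-0.6383|000⟩ - 0.5219|011⟩ - 0.5659i|100⟩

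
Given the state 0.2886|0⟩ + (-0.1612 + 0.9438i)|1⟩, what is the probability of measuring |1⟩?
0.9167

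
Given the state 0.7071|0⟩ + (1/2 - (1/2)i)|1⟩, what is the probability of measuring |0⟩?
0.5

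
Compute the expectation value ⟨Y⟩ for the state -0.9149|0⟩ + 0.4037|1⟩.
0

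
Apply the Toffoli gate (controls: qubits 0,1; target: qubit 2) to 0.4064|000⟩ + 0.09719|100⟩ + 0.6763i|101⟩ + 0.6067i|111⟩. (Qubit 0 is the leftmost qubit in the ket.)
0.4064|000⟩ + 0.09719|100⟩ + 0.6763i|101⟩ + 0.6067i|110⟩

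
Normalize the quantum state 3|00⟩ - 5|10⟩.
0.5145|00⟩ - 0.8575|10⟩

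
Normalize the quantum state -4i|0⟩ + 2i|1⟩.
-0.8944i|0⟩ + (1/√5)i|1⟩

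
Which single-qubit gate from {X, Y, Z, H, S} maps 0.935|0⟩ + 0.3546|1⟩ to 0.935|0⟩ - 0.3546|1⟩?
Z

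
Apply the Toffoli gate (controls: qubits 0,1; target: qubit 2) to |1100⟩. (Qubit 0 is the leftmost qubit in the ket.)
|1110⟩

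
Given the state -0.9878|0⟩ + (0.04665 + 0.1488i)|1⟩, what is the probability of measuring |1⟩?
0.02432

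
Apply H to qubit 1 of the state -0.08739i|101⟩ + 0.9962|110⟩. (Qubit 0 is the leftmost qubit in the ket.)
0.7044|100⟩ - 0.06179i|101⟩ - 0.7044|110⟩ - 0.06179i|111⟩

H on qubit 1 mixes each pair of kets that differ only in qubit 1: amplitudes (a, b) of (|…0…⟩, |…1…⟩) become ((a + b)/√2, (a − b)/√2). Kets absent from the input have amplitude 0.
(|100⟩, |110⟩): (a, b) = (0, 0.9962) → (0.7044, -0.7044)
(|101⟩, |111⟩): (a, b) = (-0.08739i, 0) → (-0.06179i, -0.06179i)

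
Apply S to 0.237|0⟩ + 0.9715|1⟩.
0.237|0⟩ + 0.9715i|1⟩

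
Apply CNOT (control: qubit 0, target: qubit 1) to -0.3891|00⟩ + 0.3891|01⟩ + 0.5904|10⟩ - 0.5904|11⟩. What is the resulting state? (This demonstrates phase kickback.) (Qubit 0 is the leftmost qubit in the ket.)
-0.3891|00⟩ + 0.3891|01⟩ - 0.5904|10⟩ + 0.5904|11⟩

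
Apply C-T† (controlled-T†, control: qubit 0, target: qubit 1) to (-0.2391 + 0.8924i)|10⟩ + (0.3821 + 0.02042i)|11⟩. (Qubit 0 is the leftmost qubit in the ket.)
(-0.2391 + 0.8924i)|10⟩ + (0.2846 - 0.2557i)|11⟩

C-T† leaves the control-|0⟩ kets |00⟩, |01⟩ unchanged and applies T† to qubit 1 on the control-|1⟩ pair (|10⟩, |11⟩).
T† = [[1, 0], [0, (1/√2 - (1/√2)i)]].
With a = amp(|10⟩) = (-0.2391 + 0.8924i) and b = amp(|11⟩) = (0.3821 + 0.02042i):
new amp(|10⟩) = (1)·a = (-0.2391 + 0.8924i)
new amp(|11⟩) = (1/√2 - (1/√2)i)·b = (0.2846 - 0.2557i)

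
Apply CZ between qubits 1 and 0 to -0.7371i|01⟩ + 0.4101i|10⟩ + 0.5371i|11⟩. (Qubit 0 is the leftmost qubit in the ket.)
-0.7371i|01⟩ + 0.4101i|10⟩ - 0.5371i|11⟩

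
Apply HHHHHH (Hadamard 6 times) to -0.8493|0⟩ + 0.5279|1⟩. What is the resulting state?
-0.8493|0⟩ + 0.5279|1⟩

H² = I, so an even number of Hadamards cancels: H^6 = I and the state is unchanged.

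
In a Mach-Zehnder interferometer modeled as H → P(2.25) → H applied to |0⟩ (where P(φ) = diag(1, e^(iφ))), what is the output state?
(0.1859 + 0.389i)|0⟩ + (0.8141 - 0.389i)|1⟩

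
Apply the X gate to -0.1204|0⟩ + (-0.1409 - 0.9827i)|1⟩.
(-0.1409 - 0.9827i)|0⟩ - 0.1204|1⟩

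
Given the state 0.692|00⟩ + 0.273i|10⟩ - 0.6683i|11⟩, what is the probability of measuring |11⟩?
0.4466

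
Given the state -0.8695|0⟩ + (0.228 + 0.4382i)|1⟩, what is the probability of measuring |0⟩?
0.756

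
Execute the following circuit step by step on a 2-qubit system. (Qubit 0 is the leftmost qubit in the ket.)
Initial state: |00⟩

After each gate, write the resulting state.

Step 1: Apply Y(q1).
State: i|01⟩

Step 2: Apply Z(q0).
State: i|01⟩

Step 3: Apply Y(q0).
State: -|11⟩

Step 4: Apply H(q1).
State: -1/√2|10⟩ + 1/√2|11⟩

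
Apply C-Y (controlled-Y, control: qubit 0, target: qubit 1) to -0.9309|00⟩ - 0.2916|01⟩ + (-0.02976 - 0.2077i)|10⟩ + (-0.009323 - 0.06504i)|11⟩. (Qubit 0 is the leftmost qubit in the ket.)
-0.9309|00⟩ - 0.2916|01⟩ + (-0.06504 + 0.009323i)|10⟩ + (0.2077 - 0.02976i)|11⟩

C-Y leaves the control-|0⟩ kets |00⟩, |01⟩ unchanged and applies Y to qubit 1 on the control-|1⟩ pair (|10⟩, |11⟩).
Y = [[0, -i], [i, 0]].
With a = amp(|10⟩) = (-0.02976 - 0.2077i) and b = amp(|11⟩) = (-0.009323 - 0.06504i):
new amp(|10⟩) = (-i)·b = (-0.06504 + 0.009323i)
new amp(|11⟩) = (i)·a = (0.2077 - 0.02976i)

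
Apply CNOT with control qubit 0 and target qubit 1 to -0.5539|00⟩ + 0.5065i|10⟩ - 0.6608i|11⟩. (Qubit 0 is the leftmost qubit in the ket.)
-0.5539|00⟩ - 0.6608i|10⟩ + 0.5065i|11⟩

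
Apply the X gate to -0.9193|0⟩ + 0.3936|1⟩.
0.3936|0⟩ - 0.9193|1⟩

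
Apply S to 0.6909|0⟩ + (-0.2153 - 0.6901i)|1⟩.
0.6909|0⟩ + (0.6901 - 0.2153i)|1⟩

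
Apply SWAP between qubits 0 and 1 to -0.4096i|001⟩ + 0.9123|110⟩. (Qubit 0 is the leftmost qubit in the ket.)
-0.4096i|001⟩ + 0.9123|110⟩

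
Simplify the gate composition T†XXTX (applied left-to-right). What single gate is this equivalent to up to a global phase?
X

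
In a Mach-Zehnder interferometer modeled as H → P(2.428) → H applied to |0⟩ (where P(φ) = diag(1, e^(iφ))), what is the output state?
(0.122 + 0.3273i)|0⟩ + (0.878 - 0.3273i)|1⟩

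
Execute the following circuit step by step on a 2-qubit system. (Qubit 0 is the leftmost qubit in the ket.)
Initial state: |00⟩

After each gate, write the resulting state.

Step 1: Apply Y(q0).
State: i|10⟩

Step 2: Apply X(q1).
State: i|11⟩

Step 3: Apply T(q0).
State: (-1/√2 + (1/√2)i)|11⟩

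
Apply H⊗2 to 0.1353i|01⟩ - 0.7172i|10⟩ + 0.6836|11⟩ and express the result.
(0.3418 - 0.291i)|00⟩ + (-0.3418 - 0.4263i)|01⟩ + (-0.3418 + 0.4263i)|10⟩ + (0.3418 + 0.291i)|11⟩

H⊗2 gives amp(|y⟩) = (1/2) Σ_x (−1)^(x·y) amp(|x⟩), where x·y is the number of positions in which both x and y have a 1.
|00⟩: (0.1353i - 0.7172i + 0.6836)/2 = (0.3418 - 0.291i)
|01⟩: (-0.1353i - 0.7172i - 0.6836)/2 = (-0.3418 - 0.4263i)
|10⟩: (0.1353i + 0.7172i - 0.6836)/2 = (-0.3418 + 0.4263i)
|11⟩: (-0.1353i + 0.7172i + 0.6836)/2 = (0.3418 + 0.291i)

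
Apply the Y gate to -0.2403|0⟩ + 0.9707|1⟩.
-0.9707i|0⟩ - 0.2403i|1⟩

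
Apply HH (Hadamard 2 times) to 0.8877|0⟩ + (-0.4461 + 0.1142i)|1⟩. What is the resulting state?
0.8877|0⟩ + (-0.4461 + 0.1142i)|1⟩

H² = I, so an even number of Hadamards cancels: H^2 = I and the state is unchanged.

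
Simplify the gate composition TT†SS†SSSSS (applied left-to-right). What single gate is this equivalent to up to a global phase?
S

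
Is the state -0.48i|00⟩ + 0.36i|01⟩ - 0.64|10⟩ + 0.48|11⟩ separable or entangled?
Separable

Writing the state as a|00⟩ + b|01⟩ + c|10⟩ + d|11⟩, it is a product state iff ad − bc = 0.
Here (a, b, c, d) = (-0.48i, 0.36i, -0.64, 0.48): ad − bc = (-0.48i)(0.48) − (0.36i)(-0.64) = 0, so the state is separable.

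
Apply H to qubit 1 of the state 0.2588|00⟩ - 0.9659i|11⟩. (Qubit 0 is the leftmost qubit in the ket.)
0.183|00⟩ + 0.183|01⟩ - 0.683i|10⟩ + 0.683i|11⟩

H on qubit 1 mixes each pair of kets that differ only in qubit 1: amplitudes (a, b) of (|…0…⟩, |…1…⟩) become ((a + b)/√2, (a − b)/√2). Kets absent from the input have amplitude 0.
(|00⟩, |01⟩): (a, b) = (0.2588, 0) → (0.183, 0.183)
(|10⟩, |11⟩): (a, b) = (0, -0.9659i) → (-0.683i, 0.683i)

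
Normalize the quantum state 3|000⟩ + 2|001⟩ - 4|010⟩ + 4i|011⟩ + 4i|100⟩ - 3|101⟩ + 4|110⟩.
0.3235|000⟩ + 0.2157|001⟩ - 0.4313|010⟩ + 0.4313i|011⟩ + 0.4313i|100⟩ - 0.3235|101⟩ + 0.4313|110⟩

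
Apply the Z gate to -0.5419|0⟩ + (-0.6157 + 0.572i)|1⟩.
-0.5419|0⟩ + (0.6157 - 0.572i)|1⟩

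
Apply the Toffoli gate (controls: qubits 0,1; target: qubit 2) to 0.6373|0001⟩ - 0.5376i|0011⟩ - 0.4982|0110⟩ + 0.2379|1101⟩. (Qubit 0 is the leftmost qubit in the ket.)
0.6373|0001⟩ - 0.5376i|0011⟩ - 0.4982|0110⟩ + 0.2379|1111⟩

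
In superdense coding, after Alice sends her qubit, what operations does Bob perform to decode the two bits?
CNOT (Alice's qubit controls Bob's), then H on Alice's qubit, then measure both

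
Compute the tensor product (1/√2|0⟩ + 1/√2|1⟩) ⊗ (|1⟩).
1/√2|01⟩ + 1/√2|11⟩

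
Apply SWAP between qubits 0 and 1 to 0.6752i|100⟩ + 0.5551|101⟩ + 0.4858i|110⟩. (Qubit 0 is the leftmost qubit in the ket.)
0.6752i|010⟩ + 0.5551|011⟩ + 0.4858i|110⟩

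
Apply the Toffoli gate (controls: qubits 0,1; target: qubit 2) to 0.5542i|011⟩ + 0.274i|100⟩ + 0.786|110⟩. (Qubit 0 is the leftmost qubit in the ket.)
0.5542i|011⟩ + 0.274i|100⟩ + 0.786|111⟩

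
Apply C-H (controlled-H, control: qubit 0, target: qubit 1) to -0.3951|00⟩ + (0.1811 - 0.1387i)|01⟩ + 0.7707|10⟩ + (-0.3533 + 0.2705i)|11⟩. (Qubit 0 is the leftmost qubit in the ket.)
-0.3951|00⟩ + (0.1811 - 0.1387i)|01⟩ + (0.2951 + 0.1913i)|10⟩ + (0.7948 - 0.1913i)|11⟩

C-H leaves the control-|0⟩ kets |00⟩, |01⟩ unchanged and applies H to qubit 1 on the control-|1⟩ pair (|10⟩, |11⟩).
H = [[1/√2, 1/√2], [1/√2, -1/√2]].
With a = amp(|10⟩) = 0.7707 and b = amp(|11⟩) = (-0.3533 + 0.2705i):
new amp(|10⟩) = (1/√2)·a + (1/√2)·b = (0.2951 + 0.1913i)
new amp(|11⟩) = (1/√2)·a + (-1/√2)·b = (0.7948 - 0.1913i)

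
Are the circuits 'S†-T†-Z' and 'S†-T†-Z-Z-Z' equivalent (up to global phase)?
Yes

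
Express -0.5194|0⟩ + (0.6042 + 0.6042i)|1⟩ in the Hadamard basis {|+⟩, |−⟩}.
(0.05996 + 0.4272i)|+⟩ + (-0.7945 - 0.4272i)|−⟩

With |ψ⟩ = α|0⟩ + β|1⟩, the Hadamard-basis coefficients are ⟨+|ψ⟩ = (α + β)/√2 and ⟨−|ψ⟩ = (α − β)/√2.
Here α = -0.5194, β = (0.6042 + 0.6042i): (α + β)/√2 = (0.05996 + 0.4272i), (α − β)/√2 = (-0.7945 - 0.4272i).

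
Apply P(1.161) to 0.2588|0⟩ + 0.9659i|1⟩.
0.2588|0⟩ + (-0.8859 + 0.3848i)|1⟩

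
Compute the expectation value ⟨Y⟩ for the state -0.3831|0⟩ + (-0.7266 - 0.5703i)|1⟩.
0.437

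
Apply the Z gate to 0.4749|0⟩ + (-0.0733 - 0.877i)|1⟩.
0.4749|0⟩ + (0.0733 + 0.877i)|1⟩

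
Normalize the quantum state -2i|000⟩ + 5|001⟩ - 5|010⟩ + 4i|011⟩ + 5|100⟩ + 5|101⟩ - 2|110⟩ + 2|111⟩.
-0.1768i|000⟩ + 0.4419|001⟩ - 0.4419|010⟩ + (1/√8)i|011⟩ + 0.4419|100⟩ + 0.4419|101⟩ - 0.1768|110⟩ + 0.1768|111⟩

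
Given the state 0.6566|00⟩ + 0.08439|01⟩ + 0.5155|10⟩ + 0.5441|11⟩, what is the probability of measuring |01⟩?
0.007122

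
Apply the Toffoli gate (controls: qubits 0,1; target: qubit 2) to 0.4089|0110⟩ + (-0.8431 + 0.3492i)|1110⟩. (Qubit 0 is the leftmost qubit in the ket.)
0.4089|0110⟩ + (-0.8431 + 0.3492i)|1100⟩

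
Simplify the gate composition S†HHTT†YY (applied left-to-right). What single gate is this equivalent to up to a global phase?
S†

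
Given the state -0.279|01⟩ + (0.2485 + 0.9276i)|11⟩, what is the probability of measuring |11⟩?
0.9222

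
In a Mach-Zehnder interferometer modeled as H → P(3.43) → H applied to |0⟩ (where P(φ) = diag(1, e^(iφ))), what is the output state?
(0.02065 - 0.1422i)|0⟩ + (0.9793 + 0.1422i)|1⟩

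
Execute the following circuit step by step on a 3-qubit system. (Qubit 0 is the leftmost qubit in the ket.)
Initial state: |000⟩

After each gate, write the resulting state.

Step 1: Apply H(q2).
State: 1/√2|000⟩ + 1/√2|001⟩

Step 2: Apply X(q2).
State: 1/√2|000⟩ + 1/√2|001⟩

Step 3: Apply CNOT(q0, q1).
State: 1/√2|000⟩ + 1/√2|001⟩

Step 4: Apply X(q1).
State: 1/√2|010⟩ + 1/√2|011⟩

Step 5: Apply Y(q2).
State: -(1/√2)i|010⟩ + (1/√2)i|011⟩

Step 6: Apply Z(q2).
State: -(1/√2)i|010⟩ - (1/√2)i|011⟩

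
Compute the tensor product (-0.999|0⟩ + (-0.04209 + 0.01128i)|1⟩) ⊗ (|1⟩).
-0.999|01⟩ + (-0.04209 + 0.01128i)|11⟩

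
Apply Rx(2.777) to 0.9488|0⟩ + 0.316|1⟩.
(0.172 - 0.3108i)|0⟩ + (0.05729 - 0.9331i)|1⟩

Rx(2.777) = [[cos(θ/2), −i·sin(θ/2)], [−i·sin(θ/2), cos(θ/2)]]; θ = 2.777, cos(θ/2) ≈ 0.181288, sin(θ/2) ≈ 0.98343.
With a = amp(|0⟩) = 0.9488 and b = amp(|1⟩) = 0.316:
new amp(|0⟩) = (0.181288)·a + (-0.98343i)·b = (0.172 - 0.3108i)
new amp(|1⟩) = (-0.98343i)·a + (0.181288)·b = (0.05729 - 0.9331i)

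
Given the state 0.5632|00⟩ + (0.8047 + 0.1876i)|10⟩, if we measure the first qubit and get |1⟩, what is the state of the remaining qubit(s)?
(0.9739 + 0.227i)|0⟩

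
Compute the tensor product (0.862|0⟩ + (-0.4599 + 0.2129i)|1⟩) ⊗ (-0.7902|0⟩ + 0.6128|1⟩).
-0.6812|00⟩ + 0.5282|01⟩ + (0.3634 - 0.1682i)|10⟩ + (-0.2818 + 0.1305i)|11⟩

amp(|b₁b₂…⟩) = product of the factor amplitudes for bits b₁, b₂, …; only kets whose every factor amplitude is nonzero survive.
|00⟩: (0.862)(-0.7902) = -0.6812
|01⟩: (0.862)(0.6128) = 0.5282
|10⟩: (-0.4599 + 0.2129i)(-0.7902) = (0.3634 - 0.1682i)
|11⟩: (-0.4599 + 0.2129i)(0.6128) = (-0.2818 + 0.1305i)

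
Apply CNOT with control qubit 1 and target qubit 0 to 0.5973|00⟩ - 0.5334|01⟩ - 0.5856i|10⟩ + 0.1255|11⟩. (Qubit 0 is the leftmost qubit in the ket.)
0.5973|00⟩ + 0.1255|01⟩ - 0.5856i|10⟩ - 0.5334|11⟩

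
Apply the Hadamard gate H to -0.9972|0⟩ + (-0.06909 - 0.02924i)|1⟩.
(-0.754 - 0.02068i)|0⟩ + (-0.6563 + 0.02068i)|1⟩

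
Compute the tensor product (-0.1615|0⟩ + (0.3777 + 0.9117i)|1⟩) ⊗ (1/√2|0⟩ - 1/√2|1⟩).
-0.1142|00⟩ + 0.1142|01⟩ + (0.2671 + 0.6447i)|10⟩ + (-0.2671 - 0.6447i)|11⟩

amp(|b₁b₂…⟩) = product of the factor amplitudes for bits b₁, b₂, …; only kets whose every factor amplitude is nonzero survive.
|00⟩: (-0.1615)(1/√2) = -0.1142
|01⟩: (-0.1615)(-1/√2) = 0.1142
|10⟩: (0.3777 + 0.9117i)(1/√2) = (0.2671 + 0.6447i)
|11⟩: (0.3777 + 0.9117i)(-1/√2) = (-0.2671 - 0.6447i)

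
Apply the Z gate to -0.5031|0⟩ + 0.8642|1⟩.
-0.5031|0⟩ - 0.8642|1⟩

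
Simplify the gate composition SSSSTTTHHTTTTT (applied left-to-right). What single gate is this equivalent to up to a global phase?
I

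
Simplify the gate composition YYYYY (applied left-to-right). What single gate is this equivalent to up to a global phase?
Y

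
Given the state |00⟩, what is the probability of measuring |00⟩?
1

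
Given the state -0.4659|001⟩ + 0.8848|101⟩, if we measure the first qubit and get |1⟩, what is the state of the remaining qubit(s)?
|01⟩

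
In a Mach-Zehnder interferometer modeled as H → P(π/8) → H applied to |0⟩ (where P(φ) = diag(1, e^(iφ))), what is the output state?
(0.9619 + 0.1913i)|0⟩ + (0.03806 - 0.1913i)|1⟩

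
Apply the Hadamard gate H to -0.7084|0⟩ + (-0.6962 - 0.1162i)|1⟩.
(-0.9932 - 0.08217i)|0⟩ + (-0.008627 + 0.08217i)|1⟩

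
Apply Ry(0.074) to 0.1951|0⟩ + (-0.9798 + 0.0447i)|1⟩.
(0.2312 - 0.001654i)|0⟩ + (-0.9719 + 0.04467i)|1⟩

Ry(0.074) = [[cos(θ/2), −sin(θ/2)], [sin(θ/2), cos(θ/2)]]; θ = 0.074, cos(θ/2) ≈ 0.999316, sin(θ/2) ≈ 0.0369916.
With a = amp(|0⟩) = 0.1951 and b = amp(|1⟩) = (-0.9798 + 0.0447i):
new amp(|0⟩) = (0.999316)·a + (-0.0369916)·b = (0.2312 - 0.001654i)
new amp(|1⟩) = (0.0369916)·a + (0.999316)·b = (-0.9719 + 0.04467i)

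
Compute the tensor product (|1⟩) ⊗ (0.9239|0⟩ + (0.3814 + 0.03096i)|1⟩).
0.9239|10⟩ + (0.3814 + 0.03096i)|11⟩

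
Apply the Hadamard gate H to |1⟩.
1/√2|0⟩ - 1/√2|1⟩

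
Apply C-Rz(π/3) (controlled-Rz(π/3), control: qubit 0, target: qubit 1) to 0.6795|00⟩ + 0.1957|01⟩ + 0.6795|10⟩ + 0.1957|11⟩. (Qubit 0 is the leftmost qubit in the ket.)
0.6795|00⟩ + 0.1957|01⟩ + (0.5885 - 0.3398i)|10⟩ + (0.1695 + 0.09785i)|11⟩

C-Rz(π/3) leaves the control-|0⟩ kets |00⟩, |01⟩ unchanged and applies Rz(π/3) to qubit 1 on the control-|1⟩ pair (|10⟩, |11⟩).
Rz(π/3) = [[e^(−iθ/2), 0], [0, e^(iθ/2)]] with e^(±iθ/2) = cos(θ/2) ± i·sin(θ/2); θ = π/3, cos(θ/2) ≈ 0.866025, sin(θ/2) ≈ 0.5.
With a = amp(|10⟩) = 0.6795 and b = amp(|11⟩) = 0.1957:
new amp(|10⟩) = (0.866025 - 0.5i)·a = (0.5885 - 0.3398i)
new amp(|11⟩) = (0.866025 + 0.5i)·b = (0.1695 + 0.09785i)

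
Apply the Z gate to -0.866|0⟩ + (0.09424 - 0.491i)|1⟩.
-0.866|0⟩ + (-0.09424 + 0.491i)|1⟩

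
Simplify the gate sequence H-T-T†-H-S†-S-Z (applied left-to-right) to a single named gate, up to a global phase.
Z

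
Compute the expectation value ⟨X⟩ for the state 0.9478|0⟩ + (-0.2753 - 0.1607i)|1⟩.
-0.5219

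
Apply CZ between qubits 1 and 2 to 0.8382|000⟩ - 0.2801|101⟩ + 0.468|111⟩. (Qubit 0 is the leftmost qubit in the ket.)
0.8382|000⟩ - 0.2801|101⟩ - 0.468|111⟩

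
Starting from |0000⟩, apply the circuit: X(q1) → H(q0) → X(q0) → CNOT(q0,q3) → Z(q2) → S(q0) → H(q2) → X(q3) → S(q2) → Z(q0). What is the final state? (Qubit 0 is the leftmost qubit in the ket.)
1/2|0101⟩ + (1/2)i|0111⟩ - (1/2)i|1100⟩ + 1/2|1110⟩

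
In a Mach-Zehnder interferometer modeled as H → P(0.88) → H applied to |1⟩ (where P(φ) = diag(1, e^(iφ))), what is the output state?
(0.1814 - 0.3854i)|0⟩ + (0.8186 + 0.3854i)|1⟩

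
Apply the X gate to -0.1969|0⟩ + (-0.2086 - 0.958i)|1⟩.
(-0.2086 - 0.958i)|0⟩ - 0.1969|1⟩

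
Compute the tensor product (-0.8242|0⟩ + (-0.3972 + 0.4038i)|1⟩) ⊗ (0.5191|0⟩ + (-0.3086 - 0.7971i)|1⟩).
-0.4278|00⟩ + (0.2543 + 0.657i)|01⟩ + (-0.2062 + 0.2096i)|10⟩ + (0.4444 + 0.192i)|11⟩

amp(|b₁b₂…⟩) = product of the factor amplitudes for bits b₁, b₂, …; only kets whose every factor amplitude is nonzero survive.
|00⟩: (-0.8242)(0.5191) = -0.4278
|01⟩: (-0.8242)(-0.3086 - 0.7971i) = (0.2543 + 0.657i)
|10⟩: (-0.3972 + 0.4038i)(0.5191) = (-0.2062 + 0.2096i)
|11⟩: (-0.3972 + 0.4038i)(-0.3086 - 0.7971i) = (0.4444 + 0.192i)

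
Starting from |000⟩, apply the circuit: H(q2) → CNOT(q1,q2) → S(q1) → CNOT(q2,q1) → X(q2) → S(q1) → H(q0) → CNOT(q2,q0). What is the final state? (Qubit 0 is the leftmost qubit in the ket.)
1/2|001⟩ + (1/2)i|010⟩ + 1/2|101⟩ + (1/2)i|110⟩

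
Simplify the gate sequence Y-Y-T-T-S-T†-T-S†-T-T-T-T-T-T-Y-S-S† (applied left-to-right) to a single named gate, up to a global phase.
Y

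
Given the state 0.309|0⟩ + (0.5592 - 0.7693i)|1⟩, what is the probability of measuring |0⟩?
0.09548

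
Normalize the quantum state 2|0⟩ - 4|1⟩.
1/√5|0⟩ - 0.8944|1⟩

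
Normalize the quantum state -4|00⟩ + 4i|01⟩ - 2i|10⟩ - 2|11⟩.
-0.6325|00⟩ + 0.6325i|01⟩ - 0.3162i|10⟩ - 0.3162|11⟩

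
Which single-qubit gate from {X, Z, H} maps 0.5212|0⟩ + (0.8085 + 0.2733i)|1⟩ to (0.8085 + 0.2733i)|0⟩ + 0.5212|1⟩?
X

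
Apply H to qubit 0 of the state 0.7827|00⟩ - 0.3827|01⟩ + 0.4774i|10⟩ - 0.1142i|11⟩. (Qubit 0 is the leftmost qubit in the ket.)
(0.5535 + 0.3376i)|00⟩ + (-0.2706 - 0.08075i)|01⟩ + (0.5535 - 0.3376i)|10⟩ + (-0.2706 + 0.08075i)|11⟩

H on qubit 0 mixes each pair of kets that differ only in qubit 0: amplitudes (a, b) of (|…0…⟩, |…1…⟩) become ((a + b)/√2, (a − b)/√2). Kets absent from the input have amplitude 0.
(|00⟩, |10⟩): (a, b) = (0.7827, 0.4774i) → ((0.5535 + 0.3376i), (0.5535 - 0.3376i))
(|01⟩, |11⟩): (a, b) = (-0.3827, -0.1142i) → ((-0.2706 - 0.08075i), (-0.2706 + 0.08075i))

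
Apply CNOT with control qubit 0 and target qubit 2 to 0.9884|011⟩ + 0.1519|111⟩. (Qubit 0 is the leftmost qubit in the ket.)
0.9884|011⟩ + 0.1519|110⟩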